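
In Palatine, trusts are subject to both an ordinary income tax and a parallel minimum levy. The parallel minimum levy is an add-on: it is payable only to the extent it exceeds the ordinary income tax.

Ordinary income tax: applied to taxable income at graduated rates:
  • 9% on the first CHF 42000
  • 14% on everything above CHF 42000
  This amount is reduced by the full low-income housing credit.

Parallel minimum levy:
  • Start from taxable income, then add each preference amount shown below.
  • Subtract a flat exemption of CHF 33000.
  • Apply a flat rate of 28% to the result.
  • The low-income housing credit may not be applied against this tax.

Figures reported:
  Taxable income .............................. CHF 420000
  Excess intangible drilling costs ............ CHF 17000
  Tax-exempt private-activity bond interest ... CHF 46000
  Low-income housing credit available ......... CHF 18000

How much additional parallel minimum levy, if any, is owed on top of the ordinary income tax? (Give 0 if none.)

CHF 87300

Parallel minimum levy:
  Adjusted income: CHF 420000 + CHF 17000 + CHF 46000 = CHF 483000
  Less exemption CHF 33000 → base CHF 450000
  CHF 450000 × 28% = CHF 126000

Ordinary income tax:
  CHF 42000 × 9% = CHF 3780
  CHF 378000 × 14% = CHF 52920
  → CHF 56700
  Less low-income housing credit CHF 18000 → CHF 38700

Excess of parallel minimum levy over ordinary income tax: CHF 126000 − CHF 38700 = CHF 87300.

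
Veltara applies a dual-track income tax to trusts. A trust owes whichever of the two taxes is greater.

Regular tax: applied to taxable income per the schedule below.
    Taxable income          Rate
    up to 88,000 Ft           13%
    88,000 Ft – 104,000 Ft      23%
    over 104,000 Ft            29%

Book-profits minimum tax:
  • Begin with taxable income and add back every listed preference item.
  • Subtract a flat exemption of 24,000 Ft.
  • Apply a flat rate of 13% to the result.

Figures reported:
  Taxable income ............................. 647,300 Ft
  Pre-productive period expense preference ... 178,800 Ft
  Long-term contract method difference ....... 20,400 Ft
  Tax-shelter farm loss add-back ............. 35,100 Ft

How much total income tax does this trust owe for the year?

172,677 Ft

Book-profits minimum tax:
  Adjusted income: 647,300 Ft + 178,800 Ft + 20,400 Ft + 35,100 Ft = 881,600 Ft
  Less exemption 24,000 Ft → base 857,600 Ft
  857,600 Ft × 13% = 111,488 Ft

Regular tax:
  88,000 Ft × 13% = 11,440 Ft
  16,000 Ft × 23% = 3,680 Ft
  543,300 Ft × 29% = 157,557 Ft
  → 172,677 Ft

172,677 Ft > 111,488 Ft, so the regular tax governs.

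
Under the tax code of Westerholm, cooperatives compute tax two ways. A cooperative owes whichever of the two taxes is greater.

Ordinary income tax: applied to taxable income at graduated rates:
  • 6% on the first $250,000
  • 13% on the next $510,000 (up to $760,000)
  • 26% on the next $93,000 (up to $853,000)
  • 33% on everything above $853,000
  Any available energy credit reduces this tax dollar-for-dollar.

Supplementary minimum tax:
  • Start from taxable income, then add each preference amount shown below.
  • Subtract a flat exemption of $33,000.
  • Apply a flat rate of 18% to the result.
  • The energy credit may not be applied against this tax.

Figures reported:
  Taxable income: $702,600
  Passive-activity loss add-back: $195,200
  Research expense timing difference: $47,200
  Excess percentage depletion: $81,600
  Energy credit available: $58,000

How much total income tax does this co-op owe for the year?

Supplementary minimum tax:
  Adjusted income: $702,600 + $195,200 + $47,200 + $81,600 = $1,026,600
  Less exemption $33,000 → base $993,600
  $993,600 × 18% = $178,848

Ordinary income tax:
  $250,000 × 6% = $15,000
  $452,600 × 13% = $58,838
  → $73,838
  Less energy credit $58,000 → $15,838

$178,848 > $15,838, so the supplementary minimum tax is the binding amount.

$178,848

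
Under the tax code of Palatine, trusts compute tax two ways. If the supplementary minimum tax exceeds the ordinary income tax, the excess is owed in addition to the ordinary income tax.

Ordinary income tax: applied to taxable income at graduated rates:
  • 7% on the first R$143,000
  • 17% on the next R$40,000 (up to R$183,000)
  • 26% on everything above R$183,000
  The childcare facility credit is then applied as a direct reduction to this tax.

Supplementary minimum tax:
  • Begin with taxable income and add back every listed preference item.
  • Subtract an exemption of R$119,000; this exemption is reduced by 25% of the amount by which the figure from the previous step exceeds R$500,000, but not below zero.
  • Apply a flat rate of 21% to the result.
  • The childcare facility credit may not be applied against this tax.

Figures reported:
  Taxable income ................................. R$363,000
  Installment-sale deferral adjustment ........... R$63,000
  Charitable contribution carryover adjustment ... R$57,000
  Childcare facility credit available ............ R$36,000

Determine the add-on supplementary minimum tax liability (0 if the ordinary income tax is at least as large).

Ordinary income tax:
  R$143,000 × 7% = R$10,010
  R$40,000 × 17% = R$6,800
  R$180,000 × 26% = R$46,800
  → R$63,610
  Less childcare facility credit R$36,000 → R$27,610

Supplementary minimum tax:
  Adjusted income: R$363,000 + R$63,000 + R$57,000 = R$483,000
  Exemption: R$483,000 ≤ R$500,000, so full R$119,000 applies
  Base: R$483,000 − R$119,000 = R$364,000
  R$364,000 × 21% = R$76,440

Excess of supplementary minimum tax over ordinary income tax: R$76,440 − R$27,610 = R$48,830.

R$48,830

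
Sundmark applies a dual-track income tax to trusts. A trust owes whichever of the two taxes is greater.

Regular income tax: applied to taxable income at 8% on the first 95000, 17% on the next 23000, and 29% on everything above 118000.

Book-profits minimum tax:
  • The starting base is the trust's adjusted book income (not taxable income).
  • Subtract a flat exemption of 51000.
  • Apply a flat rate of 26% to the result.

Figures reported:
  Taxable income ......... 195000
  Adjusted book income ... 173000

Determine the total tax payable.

33840

Regular income tax:
  95000 × 8% = 7600
  23000 × 17% = 3910
  77000 × 29% = 22330
  → 33840

Book-profits minimum tax:
  Base (adjusted book income): 173000
  Less exemption 51000 → base 122000
  122000 × 26% = 31720

33840 > 31720, so the regular income tax governs.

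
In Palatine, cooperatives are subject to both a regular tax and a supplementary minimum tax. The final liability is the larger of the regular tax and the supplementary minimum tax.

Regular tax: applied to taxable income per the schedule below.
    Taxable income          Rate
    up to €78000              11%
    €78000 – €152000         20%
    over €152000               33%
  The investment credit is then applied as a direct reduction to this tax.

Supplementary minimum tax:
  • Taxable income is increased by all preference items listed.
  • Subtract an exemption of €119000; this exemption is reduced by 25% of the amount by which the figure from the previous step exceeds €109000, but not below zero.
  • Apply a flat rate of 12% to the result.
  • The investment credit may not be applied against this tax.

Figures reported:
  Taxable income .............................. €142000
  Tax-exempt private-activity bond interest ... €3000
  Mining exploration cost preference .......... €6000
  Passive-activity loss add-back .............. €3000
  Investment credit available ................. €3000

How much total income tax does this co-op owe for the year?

€18380

Supplementary minimum tax:
  Adjusted income: €142000 + €3000 + €6000 + €3000 = €154000
  Exemption: €119000 − 25% × (€154000 − €109000) = €119000 − €11250 = €107750
  Base: €154000 − €107750 = €46250
  €46250 × 12% = €5550

Regular tax:
  €78000 × 11% = €8580
  €64000 × 20% = €12800
  → €21380
  Less investment credit €3000 → €18380

€18380 > €5550, so the regular tax governs.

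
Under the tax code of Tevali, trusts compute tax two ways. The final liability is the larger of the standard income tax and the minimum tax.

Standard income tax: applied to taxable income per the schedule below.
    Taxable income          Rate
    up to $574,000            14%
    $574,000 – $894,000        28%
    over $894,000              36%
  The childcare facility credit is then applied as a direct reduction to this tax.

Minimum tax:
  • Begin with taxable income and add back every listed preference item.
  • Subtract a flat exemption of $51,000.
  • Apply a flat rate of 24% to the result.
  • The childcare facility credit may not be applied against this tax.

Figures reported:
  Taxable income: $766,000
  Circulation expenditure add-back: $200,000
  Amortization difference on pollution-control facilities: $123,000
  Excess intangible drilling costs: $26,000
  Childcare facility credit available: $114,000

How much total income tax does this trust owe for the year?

$255,360

Minimum tax:
  Adjusted income: $766,000 + $200,000 + $123,000 + $26,000 = $1,115,000
  Less exemption $51,000 → base $1,064,000
  $1,064,000 × 24% = $255,360

Standard income tax:
  $574,000 × 14% = $80,360
  $192,000 × 28% = $53,760
  → $134,120
  Less childcare facility credit $114,000 → $20,120

$255,360 > $20,120, so the minimum tax is the binding amount.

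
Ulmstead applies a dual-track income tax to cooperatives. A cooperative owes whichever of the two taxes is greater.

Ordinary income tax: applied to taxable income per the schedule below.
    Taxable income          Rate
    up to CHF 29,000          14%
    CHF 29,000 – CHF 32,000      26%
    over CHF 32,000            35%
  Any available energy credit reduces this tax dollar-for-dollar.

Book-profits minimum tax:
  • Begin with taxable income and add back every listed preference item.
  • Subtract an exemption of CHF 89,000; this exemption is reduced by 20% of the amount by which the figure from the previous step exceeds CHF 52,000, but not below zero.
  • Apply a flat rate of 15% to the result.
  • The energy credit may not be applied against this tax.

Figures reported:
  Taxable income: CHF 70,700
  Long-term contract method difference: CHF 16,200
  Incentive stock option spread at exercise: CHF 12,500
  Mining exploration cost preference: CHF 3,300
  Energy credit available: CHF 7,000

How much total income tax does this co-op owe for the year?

Ordinary income tax:
  CHF 29,000 × 14% = CHF 4,060
  CHF 3,000 × 26% = CHF 780
  CHF 38,700 × 35% = CHF 13,545
  → CHF 18,385
  Less energy credit CHF 7,000 → CHF 11,385

Book-profits minimum tax:
  Adjusted income: CHF 70,700 + CHF 16,200 + CHF 12,500 + CHF 3,300 = CHF 102,700
  Exemption: CHF 89,000 − 20% × (CHF 102,700 − CHF 52,000) = CHF 89,000 − CHF 10,140 = CHF 78,860
  Base: CHF 102,700 − CHF 78,860 = CHF 23,840
  CHF 23,840 × 15% = CHF 3,576

CHF 11,385 > CHF 3,576, so the ordinary income tax governs.

CHF 11,385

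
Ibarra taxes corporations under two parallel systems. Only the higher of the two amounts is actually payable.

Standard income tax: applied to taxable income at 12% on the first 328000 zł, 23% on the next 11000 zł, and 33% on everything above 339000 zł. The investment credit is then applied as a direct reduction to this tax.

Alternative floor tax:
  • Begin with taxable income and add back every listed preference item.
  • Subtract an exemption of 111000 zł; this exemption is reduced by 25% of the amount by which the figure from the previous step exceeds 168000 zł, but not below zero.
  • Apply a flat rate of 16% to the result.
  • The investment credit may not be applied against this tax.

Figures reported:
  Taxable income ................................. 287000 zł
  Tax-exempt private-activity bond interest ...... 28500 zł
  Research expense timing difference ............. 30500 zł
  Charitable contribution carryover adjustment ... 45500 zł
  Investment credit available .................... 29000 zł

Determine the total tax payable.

Alternative floor tax:
  Adjusted income: 287000 zł + 28500 zł + 30500 zł + 45500 zł = 391500 zł
  Exemption: 111000 zł − 25% × (391500 zł − 168000 zł) = 111000 zł − 55875 zł = 55125 zł
  Base: 391500 zł − 55125 zł = 336375 zł
  336375 zł × 16% = 53820 zł

Standard income tax:
  287000 zł × 12% = 34440 zł
  Less investment credit 29000 zł → 5440 zł

53820 zł > 5440 zł, so the alternative floor tax is the binding amount.

53820 zł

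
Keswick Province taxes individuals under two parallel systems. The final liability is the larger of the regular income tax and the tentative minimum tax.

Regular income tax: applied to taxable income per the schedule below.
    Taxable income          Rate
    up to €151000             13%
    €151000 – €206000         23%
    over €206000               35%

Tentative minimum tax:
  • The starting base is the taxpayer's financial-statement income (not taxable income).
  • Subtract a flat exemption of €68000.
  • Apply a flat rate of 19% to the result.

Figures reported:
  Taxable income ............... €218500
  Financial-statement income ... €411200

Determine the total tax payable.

€65208

Regular income tax:
  €151000 × 13% = €19630
  €55000 × 23% = €12650
  €12500 × 35% = €4375
  → €36655

Tentative minimum tax:
  Base (financial-statement income): €411200
  Less exemption €68000 → base €343200
  €343200 × 19% = €65208

€65208 > €36655, so the tentative minimum tax is the binding amount.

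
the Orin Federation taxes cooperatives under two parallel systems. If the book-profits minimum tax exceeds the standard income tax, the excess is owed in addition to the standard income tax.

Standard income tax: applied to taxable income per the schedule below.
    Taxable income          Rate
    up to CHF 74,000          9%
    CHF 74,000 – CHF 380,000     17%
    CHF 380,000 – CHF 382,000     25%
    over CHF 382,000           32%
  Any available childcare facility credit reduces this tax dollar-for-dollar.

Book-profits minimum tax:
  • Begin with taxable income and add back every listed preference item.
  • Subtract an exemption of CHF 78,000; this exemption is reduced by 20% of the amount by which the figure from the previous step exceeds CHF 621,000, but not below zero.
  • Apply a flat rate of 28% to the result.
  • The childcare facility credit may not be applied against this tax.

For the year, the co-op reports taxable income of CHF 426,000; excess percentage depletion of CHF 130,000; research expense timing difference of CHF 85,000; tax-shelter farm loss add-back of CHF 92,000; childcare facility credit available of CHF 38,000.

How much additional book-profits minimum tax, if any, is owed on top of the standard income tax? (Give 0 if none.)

Book-profits minimum tax:
  Adjusted income: CHF 426,000 + CHF 130,000 + CHF 85,000 + CHF 92,000 = CHF 733,000
  Exemption: CHF 78,000 − 20% × (CHF 733,000 − CHF 621,000) = CHF 78,000 − CHF 22,400 = CHF 55,600
  Base: CHF 733,000 − CHF 55,600 = CHF 677,400
  CHF 677,400 × 28% = CHF 189,672

Standard income tax:
  CHF 74,000 × 9% = CHF 6,660
  CHF 306,000 × 17% = CHF 52,020
  CHF 2,000 × 25% = CHF 500
  CHF 44,000 × 32% = CHF 14,080
  → CHF 73,260
  Less childcare facility credit CHF 38,000 → CHF 35,260

Excess of book-profits minimum tax over standard income tax: CHF 189,672 − CHF 35,260 = CHF 154,412.

CHF 154,412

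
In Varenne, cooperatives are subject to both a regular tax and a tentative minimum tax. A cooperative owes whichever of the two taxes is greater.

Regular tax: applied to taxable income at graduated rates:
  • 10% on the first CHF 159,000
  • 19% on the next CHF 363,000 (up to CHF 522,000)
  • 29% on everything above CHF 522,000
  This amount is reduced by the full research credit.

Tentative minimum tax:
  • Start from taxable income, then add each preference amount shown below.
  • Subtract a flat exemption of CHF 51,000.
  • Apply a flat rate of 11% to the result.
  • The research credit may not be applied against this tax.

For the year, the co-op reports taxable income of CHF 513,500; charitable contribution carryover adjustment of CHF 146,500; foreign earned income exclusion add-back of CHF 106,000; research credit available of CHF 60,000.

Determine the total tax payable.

Regular tax:
  CHF 159,000 × 10% = CHF 15,900
  CHF 354,500 × 19% = CHF 67,355
  → CHF 83,255
  Less research credit CHF 60,000 → CHF 23,255

Tentative minimum tax:
  Adjusted income: CHF 513,500 + CHF 146,500 + CHF 106,000 = CHF 766,000
  Less exemption CHF 51,000 → base CHF 715,000
  CHF 715,000 × 11% = CHF 78,650

CHF 78,650 > CHF 23,255, so the tentative minimum tax is the binding amount.

CHF 78,650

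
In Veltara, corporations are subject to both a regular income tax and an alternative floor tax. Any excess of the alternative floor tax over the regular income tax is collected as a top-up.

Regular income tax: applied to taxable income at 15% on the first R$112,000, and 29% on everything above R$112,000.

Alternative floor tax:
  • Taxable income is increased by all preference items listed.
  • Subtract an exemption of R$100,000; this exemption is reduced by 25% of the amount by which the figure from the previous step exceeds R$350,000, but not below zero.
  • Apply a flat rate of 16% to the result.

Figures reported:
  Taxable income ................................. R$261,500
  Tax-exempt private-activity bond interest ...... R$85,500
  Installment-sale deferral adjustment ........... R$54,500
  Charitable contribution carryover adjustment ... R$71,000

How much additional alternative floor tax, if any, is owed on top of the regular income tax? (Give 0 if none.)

R$4,345

Alternative floor tax:
  Adjusted income: R$261,500 + R$85,500 + R$54,500 + R$71,000 = R$472,500
  Exemption: R$100,000 − 25% × (R$472,500 − R$350,000) = R$100,000 − R$30,625 = R$69,375
  Base: R$472,500 − R$69,375 = R$403,125
  R$403,125 × 16% = R$64,500

Regular income tax:
  R$112,000 × 15% = R$16,800
  R$149,500 × 29% = R$43,355
  → R$60,155

Excess of alternative floor tax over regular income tax: R$64,500 − R$60,155 = R$4,345.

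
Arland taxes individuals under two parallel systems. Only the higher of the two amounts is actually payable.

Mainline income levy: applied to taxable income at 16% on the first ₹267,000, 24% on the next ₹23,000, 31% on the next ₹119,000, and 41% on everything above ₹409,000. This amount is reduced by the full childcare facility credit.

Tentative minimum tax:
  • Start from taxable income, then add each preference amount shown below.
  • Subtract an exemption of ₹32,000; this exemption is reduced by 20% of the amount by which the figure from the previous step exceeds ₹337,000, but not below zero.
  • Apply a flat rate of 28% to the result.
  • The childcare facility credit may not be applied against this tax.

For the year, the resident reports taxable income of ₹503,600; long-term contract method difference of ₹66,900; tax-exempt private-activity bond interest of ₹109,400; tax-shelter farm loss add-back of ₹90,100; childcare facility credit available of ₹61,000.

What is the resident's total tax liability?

₹215,600

Tentative minimum tax:
  Adjusted income: ₹503,600 + ₹66,900 + ₹109,400 + ₹90,100 = ₹770,000
  Exemption: 20% × (₹770,000 − ₹337,000) = ₹86,600 ≥ ₹32,000, so the exemption is fully phased out
  Base: ₹770,000 − ₹0 = ₹770,000
  ₹770,000 × 28% = ₹215,600

Mainline income levy:
  ₹267,000 × 16% = ₹42,720
  ₹23,000 × 24% = ₹5,520
  ₹119,000 × 31% = ₹36,890
  ₹94,600 × 41% = ₹38,786
  → ₹123,916
  Less childcare facility credit ₹61,000 → ₹62,916

₹215,600 > ₹62,916, so the tentative minimum tax is the binding amount.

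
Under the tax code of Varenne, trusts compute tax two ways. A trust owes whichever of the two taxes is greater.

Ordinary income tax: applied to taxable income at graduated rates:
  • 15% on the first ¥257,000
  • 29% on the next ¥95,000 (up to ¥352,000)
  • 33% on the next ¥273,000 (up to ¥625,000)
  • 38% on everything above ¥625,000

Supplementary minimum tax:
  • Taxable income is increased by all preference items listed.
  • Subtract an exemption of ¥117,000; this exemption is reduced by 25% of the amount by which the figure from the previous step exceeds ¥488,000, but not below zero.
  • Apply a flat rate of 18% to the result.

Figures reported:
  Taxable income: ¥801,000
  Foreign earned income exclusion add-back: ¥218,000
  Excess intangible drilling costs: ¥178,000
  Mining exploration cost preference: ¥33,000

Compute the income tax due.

¥223,070

Supplementary minimum tax:
  Adjusted income: ¥801,000 + ¥218,000 + ¥178,000 + ¥33,000 = ¥1,230,000
  Exemption: 25% × (¥1,230,000 − ¥488,000) = ¥185,500 ≥ ¥117,000, so the exemption is fully phased out
  Base: ¥1,230,000 − ¥0 = ¥1,230,000
  ¥1,230,000 × 18% = ¥221,400

Ordinary income tax:
  ¥257,000 × 15% = ¥38,550
  ¥95,000 × 29% = ¥27,550
  ¥273,000 × 33% = ¥90,090
  ¥176,000 × 38% = ¥66,880
  → ¥223,070

¥223,070 > ¥221,400, so the ordinary income tax governs.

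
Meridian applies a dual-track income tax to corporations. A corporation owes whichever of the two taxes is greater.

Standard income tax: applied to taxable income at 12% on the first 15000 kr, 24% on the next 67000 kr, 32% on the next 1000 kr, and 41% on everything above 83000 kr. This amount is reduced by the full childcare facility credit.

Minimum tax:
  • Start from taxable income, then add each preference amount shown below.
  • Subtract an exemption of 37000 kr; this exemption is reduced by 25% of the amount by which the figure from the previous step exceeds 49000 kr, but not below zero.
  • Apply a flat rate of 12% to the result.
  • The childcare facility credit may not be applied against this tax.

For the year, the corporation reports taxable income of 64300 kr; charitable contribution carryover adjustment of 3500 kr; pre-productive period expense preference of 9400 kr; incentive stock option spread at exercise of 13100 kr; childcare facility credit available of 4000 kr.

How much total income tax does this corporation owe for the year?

Standard income tax:
  15000 kr × 12% = 1800 kr
  49300 kr × 24% = 11832 kr
  → 13632 kr
  Less childcare facility credit 4000 kr → 9632 kr

Minimum tax:
  Adjusted income: 64300 kr + 3500 kr + 9400 kr + 13100 kr = 90300 kr
  Exemption: 37000 kr − 25% × (90300 kr − 49000 kr) = 37000 kr − 10325 kr = 26675 kr
  Base: 90300 kr − 26675 kr = 63625 kr
  63625 kr × 12% = 7635 kr

9632 kr > 7635 kr, so the standard income tax governs.

9632 kr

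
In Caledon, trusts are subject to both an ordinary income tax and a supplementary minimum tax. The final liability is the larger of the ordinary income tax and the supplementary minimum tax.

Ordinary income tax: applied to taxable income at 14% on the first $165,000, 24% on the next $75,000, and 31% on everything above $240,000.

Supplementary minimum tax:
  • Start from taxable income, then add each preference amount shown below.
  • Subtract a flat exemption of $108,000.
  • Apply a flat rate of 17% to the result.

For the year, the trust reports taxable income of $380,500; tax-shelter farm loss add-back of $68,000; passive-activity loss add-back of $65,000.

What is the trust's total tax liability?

Supplementary minimum tax:
  Adjusted income: $380,500 + $68,000 + $65,000 = $513,500
  Less exemption $108,000 → base $405,500
  $405,500 × 17% = $68,935

Ordinary income tax:
  $165,000 × 14% = $23,100
  $75,000 × 24% = $18,000
  $140,500 × 31% = $43,555
  → $84,655

$84,655 > $68,935, so the ordinary income tax governs.

$84,655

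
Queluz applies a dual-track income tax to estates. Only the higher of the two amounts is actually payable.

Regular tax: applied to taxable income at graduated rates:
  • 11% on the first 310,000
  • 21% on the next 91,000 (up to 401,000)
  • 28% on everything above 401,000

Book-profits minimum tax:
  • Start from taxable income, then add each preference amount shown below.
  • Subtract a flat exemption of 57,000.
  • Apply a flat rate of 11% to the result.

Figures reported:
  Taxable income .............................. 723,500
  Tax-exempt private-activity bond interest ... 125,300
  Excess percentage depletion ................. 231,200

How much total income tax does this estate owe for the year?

Regular tax:
  310,000 × 11% = 34,100
  91,000 × 21% = 19,110
  322,500 × 28% = 90,300
  → 143,510

Book-profits minimum tax:
  Adjusted income: 723,500 + 125,300 + 231,200 = 1,080,000
  Less exemption 57,000 → base 1,023,000
  1,023,000 × 11% = 112,530

143,510 > 112,530, so the regular tax governs.

143,510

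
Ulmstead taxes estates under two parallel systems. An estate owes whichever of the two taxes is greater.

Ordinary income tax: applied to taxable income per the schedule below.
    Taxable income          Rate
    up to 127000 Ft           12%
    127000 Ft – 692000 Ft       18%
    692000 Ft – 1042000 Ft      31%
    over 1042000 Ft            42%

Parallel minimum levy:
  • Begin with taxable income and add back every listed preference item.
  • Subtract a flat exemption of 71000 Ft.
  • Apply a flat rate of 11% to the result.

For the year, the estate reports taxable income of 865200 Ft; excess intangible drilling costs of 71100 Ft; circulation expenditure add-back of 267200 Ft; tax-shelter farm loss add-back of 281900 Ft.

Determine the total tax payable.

Ordinary income tax:
  127000 Ft × 12% = 15240 Ft
  565000 Ft × 18% = 101700 Ft
  173200 Ft × 31% = 53692 Ft
  → 170632 Ft

Parallel minimum levy:
  Adjusted income: 865200 Ft + 71100 Ft + 267200 Ft + 281900 Ft = 1485400 Ft
  Less exemption 71000 Ft → base 1414400 Ft
  1414400 Ft × 11% = 155584 Ft

170632 Ft > 155584 Ft, so the ordinary income tax governs.

170632 Ft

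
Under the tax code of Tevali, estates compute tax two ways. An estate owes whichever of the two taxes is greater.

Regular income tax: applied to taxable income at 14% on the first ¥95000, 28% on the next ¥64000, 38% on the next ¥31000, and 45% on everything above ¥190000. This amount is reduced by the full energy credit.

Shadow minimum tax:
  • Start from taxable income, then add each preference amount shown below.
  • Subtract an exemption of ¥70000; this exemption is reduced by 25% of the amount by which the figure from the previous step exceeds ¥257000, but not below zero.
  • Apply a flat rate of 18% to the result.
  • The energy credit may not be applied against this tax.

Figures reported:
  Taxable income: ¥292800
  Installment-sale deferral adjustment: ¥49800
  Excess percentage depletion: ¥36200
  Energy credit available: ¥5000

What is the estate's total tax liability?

Shadow minimum tax:
  Adjusted income: ¥292800 + ¥49800 + ¥36200 = ¥378800
  Exemption: ¥70000 − 25% × (¥378800 − ¥257000) = ¥70000 − ¥30450 = ¥39550
  Base: ¥378800 − ¥39550 = ¥339250
  ¥339250 × 18% = ¥61065

Regular income tax:
  ¥95000 × 14% = ¥13300
  ¥64000 × 28% = ¥17920
  ¥31000 × 38% = ¥11780
  ¥102800 × 45% = ¥46260
  → ¥89260
  Less energy credit ¥5000 → ¥84260

¥84260 > ¥61065, so the regular income tax governs.

¥84260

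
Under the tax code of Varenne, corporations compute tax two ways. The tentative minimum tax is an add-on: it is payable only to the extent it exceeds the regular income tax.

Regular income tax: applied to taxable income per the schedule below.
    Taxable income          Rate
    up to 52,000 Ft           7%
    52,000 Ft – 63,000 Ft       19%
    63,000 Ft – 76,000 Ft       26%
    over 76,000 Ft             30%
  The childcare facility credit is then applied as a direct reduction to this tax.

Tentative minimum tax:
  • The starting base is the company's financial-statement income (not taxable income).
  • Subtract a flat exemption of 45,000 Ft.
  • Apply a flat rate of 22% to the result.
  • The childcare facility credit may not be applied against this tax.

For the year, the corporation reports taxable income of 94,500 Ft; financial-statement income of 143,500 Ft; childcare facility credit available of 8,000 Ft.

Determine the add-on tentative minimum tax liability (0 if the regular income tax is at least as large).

Tentative minimum tax:
  Base (financial-statement income): 143,500 Ft
  Less exemption 45,000 Ft → base 98,500 Ft
  98,500 Ft × 22% = 21,670 Ft

Regular income tax:
  52,000 Ft × 7% = 3,640 Ft
  11,000 Ft × 19% = 2,090 Ft
  13,000 Ft × 26% = 3,380 Ft
  18,500 Ft × 30% = 5,550 Ft
  → 14,660 Ft
  Less childcare facility credit 8,000 Ft → 6,660 Ft

Excess of tentative minimum tax over regular income tax: 21,670 Ft − 6,660 Ft = 15,010 Ft.

15,010 Ft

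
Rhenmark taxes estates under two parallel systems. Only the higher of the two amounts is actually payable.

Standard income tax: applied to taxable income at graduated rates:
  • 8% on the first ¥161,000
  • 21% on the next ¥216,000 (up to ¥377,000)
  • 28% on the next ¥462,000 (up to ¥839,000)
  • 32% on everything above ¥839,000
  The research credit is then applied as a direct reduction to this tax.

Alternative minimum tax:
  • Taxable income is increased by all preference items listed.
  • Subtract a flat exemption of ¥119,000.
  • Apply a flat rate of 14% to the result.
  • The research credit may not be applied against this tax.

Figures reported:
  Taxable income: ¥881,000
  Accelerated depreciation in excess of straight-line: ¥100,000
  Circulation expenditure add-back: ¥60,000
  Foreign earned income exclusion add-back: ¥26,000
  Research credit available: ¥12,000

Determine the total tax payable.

¥189,040

Alternative minimum tax:
  Adjusted income: ¥881,000 + ¥100,000 + ¥60,000 + ¥26,000 = ¥1,067,000
  Less exemption ¥119,000 → base ¥948,000
  ¥948,000 × 14% = ¥132,720

Standard income tax:
  ¥161,000 × 8% = ¥12,880
  ¥216,000 × 21% = ¥45,360
  ¥462,000 × 28% = ¥129,360
  ¥42,000 × 32% = ¥13,440
  → ¥201,040
  Less research credit ¥12,000 → ¥189,040

¥189,040 > ¥132,720, so the standard income tax governs.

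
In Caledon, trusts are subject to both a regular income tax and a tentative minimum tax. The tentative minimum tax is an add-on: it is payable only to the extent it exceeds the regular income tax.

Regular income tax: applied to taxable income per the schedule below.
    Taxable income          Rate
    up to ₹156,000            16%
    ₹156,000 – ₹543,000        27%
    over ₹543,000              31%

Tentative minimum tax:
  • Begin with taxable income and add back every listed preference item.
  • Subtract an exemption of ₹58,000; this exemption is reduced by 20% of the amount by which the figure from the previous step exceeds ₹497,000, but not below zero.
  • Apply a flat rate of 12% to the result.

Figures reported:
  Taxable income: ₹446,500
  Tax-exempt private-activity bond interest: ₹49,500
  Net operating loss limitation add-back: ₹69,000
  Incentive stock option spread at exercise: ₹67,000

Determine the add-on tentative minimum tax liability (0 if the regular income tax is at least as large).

₹0

Tentative minimum tax:
  Adjusted income: ₹446,500 + ₹49,500 + ₹69,000 + ₹67,000 = ₹632,000
  Exemption: ₹58,000 − 20% × (₹632,000 − ₹497,000) = ₹58,000 − ₹27,000 = ₹31,000
  Base: ₹632,000 − ₹31,000 = ₹601,000
  ₹601,000 × 12% = ₹72,120

Regular income tax:
  ₹156,000 × 16% = ₹24,960
  ₹290,500 × 27% = ₹78,435
  → ₹103,395

₹72,120 ≤ ₹103,395, so no add-on is due.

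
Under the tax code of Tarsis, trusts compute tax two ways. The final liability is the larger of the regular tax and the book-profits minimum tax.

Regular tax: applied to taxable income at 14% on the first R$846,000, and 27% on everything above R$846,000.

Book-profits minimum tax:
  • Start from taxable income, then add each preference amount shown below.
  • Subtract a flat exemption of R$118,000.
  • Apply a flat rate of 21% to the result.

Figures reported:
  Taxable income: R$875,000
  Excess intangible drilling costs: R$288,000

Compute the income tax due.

Book-profits minimum tax:
  Adjusted income: R$875,000 + R$288,000 = R$1,163,000
  Less exemption R$118,000 → base R$1,045,000
  R$1,045,000 × 21% = R$219,450

Regular tax:
  R$846,000 × 14% = R$118,440
  R$29,000 × 27% = R$7,830
  → R$126,270

R$219,450 > R$126,270, so the book-profits minimum tax is the binding amount.

R$219,450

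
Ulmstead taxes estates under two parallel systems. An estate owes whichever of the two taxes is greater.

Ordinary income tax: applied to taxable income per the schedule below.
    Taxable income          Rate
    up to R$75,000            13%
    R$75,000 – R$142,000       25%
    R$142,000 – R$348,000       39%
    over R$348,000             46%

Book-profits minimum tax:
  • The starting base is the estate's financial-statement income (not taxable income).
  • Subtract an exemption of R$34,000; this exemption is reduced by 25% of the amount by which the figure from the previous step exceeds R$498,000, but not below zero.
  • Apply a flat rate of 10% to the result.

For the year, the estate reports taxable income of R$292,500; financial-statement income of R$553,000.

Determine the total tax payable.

R$85,195

Ordinary income tax:
  R$75,000 × 13% = R$9,750
  R$67,000 × 25% = R$16,750
  R$150,500 × 39% = R$58,695
  → R$85,195

Book-profits minimum tax:
  Base (financial-statement income): R$553,000
  Exemption: R$34,000 − 25% × (R$553,000 − R$498,000) = R$34,000 − R$13,750 = R$20,250
  Base: R$553,000 − R$20,250 = R$532,750
  R$532,750 × 10% = R$53,275

R$85,195 > R$53,275, so the ordinary income tax governs.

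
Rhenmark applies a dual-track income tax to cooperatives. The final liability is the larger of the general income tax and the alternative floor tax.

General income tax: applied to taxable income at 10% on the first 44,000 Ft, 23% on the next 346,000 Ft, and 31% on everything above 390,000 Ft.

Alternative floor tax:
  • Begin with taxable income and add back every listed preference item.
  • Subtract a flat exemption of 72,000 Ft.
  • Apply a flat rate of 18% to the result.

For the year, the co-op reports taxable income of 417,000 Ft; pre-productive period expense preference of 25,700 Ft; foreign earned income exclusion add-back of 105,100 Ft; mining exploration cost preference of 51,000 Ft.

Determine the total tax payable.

94,824 Ft

General income tax:
  44,000 Ft × 10% = 4,400 Ft
  346,000 Ft × 23% = 79,580 Ft
  27,000 Ft × 31% = 8,370 Ft
  → 92,350 Ft

Alternative floor tax:
  Adjusted income: 417,000 Ft + 25,700 Ft + 105,100 Ft + 51,000 Ft = 598,800 Ft
  Less exemption 72,000 Ft → base 526,800 Ft
  526,800 Ft × 18% = 94,824 Ft

94,824 Ft > 92,350 Ft, so the alternative floor tax is the binding amount.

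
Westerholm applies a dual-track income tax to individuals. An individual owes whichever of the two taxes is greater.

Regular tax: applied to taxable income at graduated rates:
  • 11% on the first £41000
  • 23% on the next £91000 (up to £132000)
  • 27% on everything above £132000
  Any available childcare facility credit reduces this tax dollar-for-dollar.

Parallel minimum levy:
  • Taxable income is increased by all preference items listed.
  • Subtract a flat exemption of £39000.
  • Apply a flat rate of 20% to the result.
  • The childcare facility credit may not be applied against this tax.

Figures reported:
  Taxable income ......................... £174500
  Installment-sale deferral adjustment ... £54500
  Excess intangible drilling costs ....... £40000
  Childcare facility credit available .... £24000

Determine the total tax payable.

£46000

Parallel minimum levy:
  Adjusted income: £174500 + £54500 + £40000 = £269000
  Less exemption £39000 → base £230000
  £230000 × 20% = £46000

Regular tax:
  £41000 × 11% = £4510
  £91000 × 23% = £20930
  £42500 × 27% = £11475
  → £36915
  Less childcare facility credit £24000 → £12915

£46000 > £12915, so the parallel minimum levy is the binding amount.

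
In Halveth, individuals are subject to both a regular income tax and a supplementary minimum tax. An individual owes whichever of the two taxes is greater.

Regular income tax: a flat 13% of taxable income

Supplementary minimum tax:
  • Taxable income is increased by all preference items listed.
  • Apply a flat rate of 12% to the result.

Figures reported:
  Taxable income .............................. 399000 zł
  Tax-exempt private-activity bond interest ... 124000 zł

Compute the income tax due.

Regular income tax:
  399000 zł × 13% = 51870 zł

Supplementary minimum tax:
  Adjusted income: 399000 zł + 124000 zł = 523000 zł
  523000 zł × 12% = 62760 zł

62760 zł > 51870 zł, so the supplementary minimum tax is the binding amount.

62760 zł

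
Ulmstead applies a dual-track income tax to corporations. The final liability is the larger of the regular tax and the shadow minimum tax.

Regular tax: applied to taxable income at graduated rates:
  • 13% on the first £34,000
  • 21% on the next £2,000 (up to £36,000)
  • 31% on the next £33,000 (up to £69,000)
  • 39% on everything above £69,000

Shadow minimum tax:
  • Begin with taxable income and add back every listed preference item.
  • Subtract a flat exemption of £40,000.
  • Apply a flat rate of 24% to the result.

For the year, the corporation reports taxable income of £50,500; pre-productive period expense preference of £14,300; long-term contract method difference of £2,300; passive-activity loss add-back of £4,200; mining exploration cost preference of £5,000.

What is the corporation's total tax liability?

Shadow minimum tax:
  Adjusted income: £50,500 + £14,300 + £2,300 + £4,200 + £5,000 = £76,300
  Less exemption £40,000 → base £36,300
  £36,300 × 24% = £8,712

Regular tax:
  £34,000 × 13% = £4,420
  £2,000 × 21% = £420
  £14,500 × 31% = £4,495
  → £9,335

£9,335 > £8,712, so the regular tax governs.

£9,335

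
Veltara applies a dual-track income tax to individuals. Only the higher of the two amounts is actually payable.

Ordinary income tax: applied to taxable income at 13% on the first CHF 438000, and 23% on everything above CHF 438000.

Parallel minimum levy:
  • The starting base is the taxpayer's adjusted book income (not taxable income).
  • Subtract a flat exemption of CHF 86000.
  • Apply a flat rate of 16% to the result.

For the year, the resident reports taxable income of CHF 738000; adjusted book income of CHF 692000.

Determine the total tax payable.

CHF 125940

Ordinary income tax:
  CHF 438000 × 13% = CHF 56940
  CHF 300000 × 23% = CHF 69000
  → CHF 125940

Parallel minimum levy:
  Base (adjusted book income): CHF 692000
  Less exemption CHF 86000 → base CHF 606000
  CHF 606000 × 16% = CHF 96960

CHF 125940 > CHF 96960, so the ordinary income tax governs.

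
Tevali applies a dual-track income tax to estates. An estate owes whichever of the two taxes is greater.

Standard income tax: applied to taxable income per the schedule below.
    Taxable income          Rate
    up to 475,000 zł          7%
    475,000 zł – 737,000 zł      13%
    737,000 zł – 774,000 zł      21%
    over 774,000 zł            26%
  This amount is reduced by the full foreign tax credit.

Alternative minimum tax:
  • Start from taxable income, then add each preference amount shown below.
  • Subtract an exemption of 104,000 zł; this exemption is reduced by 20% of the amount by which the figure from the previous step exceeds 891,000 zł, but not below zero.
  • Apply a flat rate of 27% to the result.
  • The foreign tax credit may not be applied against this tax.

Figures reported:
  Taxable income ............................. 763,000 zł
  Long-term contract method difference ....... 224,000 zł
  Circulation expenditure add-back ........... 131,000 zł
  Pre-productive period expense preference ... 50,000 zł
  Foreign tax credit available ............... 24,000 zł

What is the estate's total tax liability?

Standard income tax:
  475,000 zł × 7% = 33,250 zł
  262,000 zł × 13% = 34,060 zł
  26,000 zł × 21% = 5,460 zł
  → 72,770 zł
  Less foreign tax credit 24,000 zł → 48,770 zł

Alternative minimum tax:
  Adjusted income: 763,000 zł + 224,000 zł + 131,000 zł + 50,000 zł = 1,168,000 zł
  Exemption: 104,000 zł − 20% × (1,168,000 zł − 891,000 zł) = 104,000 zł − 55,400 zł = 48,600 zł
  Base: 1,168,000 zł − 48,600 zł = 1,119,400 zł
  1,119,400 zł × 27% = 302,238 zł

302,238 zł > 48,770 zł, so the alternative minimum tax is the binding amount.

302,238 zł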